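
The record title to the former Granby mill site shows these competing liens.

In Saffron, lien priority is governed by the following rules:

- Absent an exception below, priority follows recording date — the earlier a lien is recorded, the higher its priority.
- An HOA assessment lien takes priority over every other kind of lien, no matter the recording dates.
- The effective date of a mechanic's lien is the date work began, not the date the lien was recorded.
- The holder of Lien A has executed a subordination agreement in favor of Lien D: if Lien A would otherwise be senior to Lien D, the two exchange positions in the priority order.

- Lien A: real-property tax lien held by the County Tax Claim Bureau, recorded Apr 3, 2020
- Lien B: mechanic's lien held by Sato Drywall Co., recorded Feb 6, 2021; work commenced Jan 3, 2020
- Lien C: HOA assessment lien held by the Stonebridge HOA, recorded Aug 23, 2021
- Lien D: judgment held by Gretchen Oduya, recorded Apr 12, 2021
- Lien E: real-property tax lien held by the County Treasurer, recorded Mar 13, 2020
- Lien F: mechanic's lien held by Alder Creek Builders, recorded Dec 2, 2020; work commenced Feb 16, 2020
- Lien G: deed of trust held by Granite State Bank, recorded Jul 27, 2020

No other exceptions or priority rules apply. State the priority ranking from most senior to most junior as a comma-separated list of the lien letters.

C, B, F, E, D, G, A

Effective dates: B is treated as recorded Jan 3, 2020, the work-commencement date; F's effective date is Feb 16, 2020, when work began.
As an HOA assessment lien, C is senior to every other lien.
Ordering the rest by effective date: B (Jan 3, 2020), F (Feb 16, 2020), E (Mar 13, 2020), A (Apr 3, 2020), G (Jul 27, 2020), D (Apr 12, 2021).
A is senior to D before the subordination, so the two trade places.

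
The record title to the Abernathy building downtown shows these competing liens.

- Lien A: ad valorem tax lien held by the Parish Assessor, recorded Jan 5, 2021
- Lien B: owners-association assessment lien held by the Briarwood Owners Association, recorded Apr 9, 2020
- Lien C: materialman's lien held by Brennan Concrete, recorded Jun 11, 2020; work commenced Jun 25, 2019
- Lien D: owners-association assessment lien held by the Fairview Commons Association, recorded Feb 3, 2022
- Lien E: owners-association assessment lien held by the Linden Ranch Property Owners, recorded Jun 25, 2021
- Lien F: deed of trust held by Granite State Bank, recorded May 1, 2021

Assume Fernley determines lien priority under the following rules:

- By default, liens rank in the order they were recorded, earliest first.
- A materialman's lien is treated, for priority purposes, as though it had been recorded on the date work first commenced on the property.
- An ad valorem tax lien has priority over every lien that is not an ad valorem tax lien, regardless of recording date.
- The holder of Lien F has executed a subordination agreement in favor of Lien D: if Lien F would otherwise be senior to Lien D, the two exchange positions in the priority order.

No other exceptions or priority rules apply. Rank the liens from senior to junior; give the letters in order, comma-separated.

First, effective dates: C relates back to Jun 25, 2019 (work commenced).
A, as an ad valorem tax lien, has superpriority and ranks first.
Remaining liens by effective date: C (Jun 25, 2019), B (Apr 9, 2020), F (May 1, 2021), E (Jun 25, 2021), D (Feb 3, 2022).
F is senior to D before the subordination, so the two trade places.

A, C, B, D, E, F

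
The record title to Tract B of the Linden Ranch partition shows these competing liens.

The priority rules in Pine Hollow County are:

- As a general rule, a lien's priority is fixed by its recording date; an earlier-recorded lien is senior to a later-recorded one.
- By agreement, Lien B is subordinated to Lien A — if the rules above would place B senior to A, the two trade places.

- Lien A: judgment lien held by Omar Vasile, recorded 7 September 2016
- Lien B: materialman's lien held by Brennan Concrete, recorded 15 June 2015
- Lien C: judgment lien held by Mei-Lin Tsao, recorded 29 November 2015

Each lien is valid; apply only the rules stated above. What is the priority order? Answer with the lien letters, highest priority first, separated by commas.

By effective date, earliest first: B (15 June 2015), C (29 November 2015), A (7 September 2016).
The subordination applies — B was senior to A — so B and A swap.

A, C, B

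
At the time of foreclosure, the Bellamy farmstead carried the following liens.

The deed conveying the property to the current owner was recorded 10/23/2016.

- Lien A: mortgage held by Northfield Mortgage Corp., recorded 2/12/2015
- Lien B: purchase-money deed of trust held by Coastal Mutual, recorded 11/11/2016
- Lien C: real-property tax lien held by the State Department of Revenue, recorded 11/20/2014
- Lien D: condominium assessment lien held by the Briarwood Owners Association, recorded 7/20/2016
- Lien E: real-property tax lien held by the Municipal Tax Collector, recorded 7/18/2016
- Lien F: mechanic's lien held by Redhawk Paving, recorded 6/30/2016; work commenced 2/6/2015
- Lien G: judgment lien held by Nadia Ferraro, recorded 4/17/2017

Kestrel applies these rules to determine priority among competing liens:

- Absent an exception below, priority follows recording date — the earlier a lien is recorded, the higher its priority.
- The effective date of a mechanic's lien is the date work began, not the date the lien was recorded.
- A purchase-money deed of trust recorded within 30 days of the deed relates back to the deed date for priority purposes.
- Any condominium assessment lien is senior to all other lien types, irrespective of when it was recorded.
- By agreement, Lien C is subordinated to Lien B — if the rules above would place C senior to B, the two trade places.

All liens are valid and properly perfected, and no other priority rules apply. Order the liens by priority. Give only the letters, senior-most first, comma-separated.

Adjusting effective dates: B relates back to the deed date 10/23/2016; F's effective date is 2/6/2015, when work began.
As a condominium assessment lien, D is senior to every other lien.
Ordering the rest by effective date: C (11/20/2014), F (2/6/2015), A (2/12/2015), E (7/18/2016), B (10/23/2016), G (4/17/2017).
C is senior to B before the subordination, so the two trade places.

D, B, F, A, E, C, G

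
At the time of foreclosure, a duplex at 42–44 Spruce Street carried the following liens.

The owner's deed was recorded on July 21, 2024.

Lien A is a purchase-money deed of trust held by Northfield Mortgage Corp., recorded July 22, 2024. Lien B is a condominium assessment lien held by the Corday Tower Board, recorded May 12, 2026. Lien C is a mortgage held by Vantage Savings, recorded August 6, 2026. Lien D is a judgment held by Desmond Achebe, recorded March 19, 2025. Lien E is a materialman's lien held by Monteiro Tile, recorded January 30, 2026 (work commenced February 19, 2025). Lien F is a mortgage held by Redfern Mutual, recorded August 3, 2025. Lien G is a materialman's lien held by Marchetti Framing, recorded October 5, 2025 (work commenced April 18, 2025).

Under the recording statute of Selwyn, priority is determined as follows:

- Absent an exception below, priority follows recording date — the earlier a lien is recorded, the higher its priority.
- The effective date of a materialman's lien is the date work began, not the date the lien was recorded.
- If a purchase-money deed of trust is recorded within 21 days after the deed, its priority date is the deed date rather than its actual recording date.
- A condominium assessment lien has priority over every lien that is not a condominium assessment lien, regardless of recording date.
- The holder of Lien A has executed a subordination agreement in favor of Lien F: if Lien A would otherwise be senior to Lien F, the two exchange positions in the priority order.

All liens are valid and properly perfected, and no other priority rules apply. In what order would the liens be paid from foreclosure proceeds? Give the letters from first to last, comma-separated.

Effective dates after the stated exceptions: A's effective date is the deed date, July 21, 2024; E's effective date is February 19, 2025, when work began; G is treated as recorded April 18, 2025, the work-commencement date.
B is a condominium assessment lien and takes priority over every other lien.
Ordering the rest by effective date: A (July 21, 2024), E (February 19, 2025), D (March 19, 2025), G (April 18, 2025), F (August 3, 2025), C (August 6, 2026).
Because A would otherwise rank above F, the subordination swaps them.

B, F, E, D, G, A, C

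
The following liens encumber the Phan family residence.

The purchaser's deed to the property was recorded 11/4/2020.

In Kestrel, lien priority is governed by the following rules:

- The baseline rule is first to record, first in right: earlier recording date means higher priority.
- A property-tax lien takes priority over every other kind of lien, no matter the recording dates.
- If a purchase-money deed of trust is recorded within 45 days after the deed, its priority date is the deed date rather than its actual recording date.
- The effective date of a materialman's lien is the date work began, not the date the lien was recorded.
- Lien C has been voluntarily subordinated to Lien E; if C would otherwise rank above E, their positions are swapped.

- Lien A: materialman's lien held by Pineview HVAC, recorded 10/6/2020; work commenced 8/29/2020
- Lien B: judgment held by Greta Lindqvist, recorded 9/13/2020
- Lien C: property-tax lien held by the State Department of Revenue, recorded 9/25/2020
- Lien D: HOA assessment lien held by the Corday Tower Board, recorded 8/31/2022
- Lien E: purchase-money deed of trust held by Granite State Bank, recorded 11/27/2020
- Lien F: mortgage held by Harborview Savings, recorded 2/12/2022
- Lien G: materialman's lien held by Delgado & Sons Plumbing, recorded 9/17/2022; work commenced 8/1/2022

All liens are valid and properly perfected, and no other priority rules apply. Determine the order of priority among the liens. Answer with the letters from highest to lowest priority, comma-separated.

E, A, B, C, F, G, D

Effective dates: A's effective date is 8/29/2020, when work began; E was recorded within the 45-day window, so its effective date is the deed date 11/4/2020; G's effective date is 8/1/2022, when work began.
C is a property-tax lien and takes priority over every other lien.
The other liens, earliest effective date first: A (8/29/2020), B (9/13/2020), E (11/4/2020), F (2/12/2022), G (8/1/2022), D (8/31/2022).
Because C would otherwise rank above E, the subordination swaps them.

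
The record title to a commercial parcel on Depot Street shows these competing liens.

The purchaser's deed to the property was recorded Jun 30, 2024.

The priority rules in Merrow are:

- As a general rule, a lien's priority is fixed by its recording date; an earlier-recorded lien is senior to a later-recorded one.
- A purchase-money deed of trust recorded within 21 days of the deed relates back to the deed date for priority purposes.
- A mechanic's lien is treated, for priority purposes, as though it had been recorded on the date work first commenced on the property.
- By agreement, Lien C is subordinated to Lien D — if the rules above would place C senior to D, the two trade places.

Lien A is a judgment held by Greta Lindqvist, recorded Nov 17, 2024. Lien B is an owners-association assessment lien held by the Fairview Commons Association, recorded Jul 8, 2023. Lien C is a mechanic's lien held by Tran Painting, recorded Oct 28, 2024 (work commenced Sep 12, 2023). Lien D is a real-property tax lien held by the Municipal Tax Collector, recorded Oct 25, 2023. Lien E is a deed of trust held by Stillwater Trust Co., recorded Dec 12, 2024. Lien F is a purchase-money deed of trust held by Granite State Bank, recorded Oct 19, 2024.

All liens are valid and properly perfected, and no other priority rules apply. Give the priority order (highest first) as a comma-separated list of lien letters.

Effective dates after the stated exceptions: C relates back to Sep 12, 2023 (work commenced); F was recorded 111 days after the deed, outside the 21-day window, so it keeps its recording date.
By effective date, earliest first: B (Jul 8, 2023), C (Sep 12, 2023), D (Oct 25, 2023), F (Oct 19, 2024), A (Nov 17, 2024), E (Dec 12, 2024).
The subordination applies — C was senior to D — so C and D swap.

B, D, C, F, A, E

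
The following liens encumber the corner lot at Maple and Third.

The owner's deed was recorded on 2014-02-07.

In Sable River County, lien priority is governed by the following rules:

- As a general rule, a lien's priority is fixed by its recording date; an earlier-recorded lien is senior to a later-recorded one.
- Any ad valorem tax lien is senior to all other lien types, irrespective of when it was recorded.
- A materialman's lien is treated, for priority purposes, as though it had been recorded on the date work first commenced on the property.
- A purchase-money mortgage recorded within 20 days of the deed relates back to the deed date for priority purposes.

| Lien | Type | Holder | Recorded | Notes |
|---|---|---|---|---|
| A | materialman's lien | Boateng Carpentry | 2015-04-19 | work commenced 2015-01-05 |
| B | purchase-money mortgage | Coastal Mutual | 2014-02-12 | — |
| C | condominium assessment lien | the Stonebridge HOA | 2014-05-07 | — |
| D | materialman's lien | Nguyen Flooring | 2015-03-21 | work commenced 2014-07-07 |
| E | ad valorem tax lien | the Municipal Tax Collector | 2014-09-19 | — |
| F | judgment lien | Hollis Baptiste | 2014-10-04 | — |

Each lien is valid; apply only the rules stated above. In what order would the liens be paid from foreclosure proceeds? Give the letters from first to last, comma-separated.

Effective dates: A relates back to 2015-01-05 (work commenced); B was recorded within the 20-day window, so its effective date is the deed date 2014-02-07; D relates back to 2014-07-07 (work commenced).
E is an ad valorem tax lien and takes priority over every other lien.
Among the remaining liens, by effective date: B (2014-02-07), C (2014-05-07), D (2014-07-07), F (2014-10-04), A (2015-01-05).

E, B, C, D, F, A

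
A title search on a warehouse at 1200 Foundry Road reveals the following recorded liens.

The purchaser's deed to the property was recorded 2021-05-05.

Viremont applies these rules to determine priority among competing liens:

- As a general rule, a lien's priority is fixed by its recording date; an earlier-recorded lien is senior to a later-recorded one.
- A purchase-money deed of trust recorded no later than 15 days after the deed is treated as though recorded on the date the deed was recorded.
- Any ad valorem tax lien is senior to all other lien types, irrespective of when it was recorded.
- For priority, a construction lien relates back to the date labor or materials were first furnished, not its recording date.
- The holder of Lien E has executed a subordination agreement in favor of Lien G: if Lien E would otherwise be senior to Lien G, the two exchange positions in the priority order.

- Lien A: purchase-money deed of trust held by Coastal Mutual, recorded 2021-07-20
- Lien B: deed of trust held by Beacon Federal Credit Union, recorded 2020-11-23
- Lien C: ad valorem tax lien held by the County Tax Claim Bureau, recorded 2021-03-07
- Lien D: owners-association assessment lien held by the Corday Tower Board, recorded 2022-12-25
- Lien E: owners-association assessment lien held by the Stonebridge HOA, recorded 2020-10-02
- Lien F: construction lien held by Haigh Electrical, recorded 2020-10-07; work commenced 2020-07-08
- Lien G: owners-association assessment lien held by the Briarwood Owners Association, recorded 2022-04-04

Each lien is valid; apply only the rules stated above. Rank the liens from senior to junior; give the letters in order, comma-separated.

C, F, G, B, A, E, D

Effective dates after the stated exceptions: A was recorded 76 days after the deed — beyond 15 days — so no relation-back applies; F is treated as recorded 2020-07-08, the work-commencement date.
C is an ad valorem tax lien and takes priority over every other lien.
Among the remaining liens, by effective date: F (2020-07-08), E (2020-10-02), B (2020-11-23), A (2021-07-20), G (2022-04-04), D (2022-12-25).
E would otherwise be senior to G, so under the subordination agreement E and G exchange positions.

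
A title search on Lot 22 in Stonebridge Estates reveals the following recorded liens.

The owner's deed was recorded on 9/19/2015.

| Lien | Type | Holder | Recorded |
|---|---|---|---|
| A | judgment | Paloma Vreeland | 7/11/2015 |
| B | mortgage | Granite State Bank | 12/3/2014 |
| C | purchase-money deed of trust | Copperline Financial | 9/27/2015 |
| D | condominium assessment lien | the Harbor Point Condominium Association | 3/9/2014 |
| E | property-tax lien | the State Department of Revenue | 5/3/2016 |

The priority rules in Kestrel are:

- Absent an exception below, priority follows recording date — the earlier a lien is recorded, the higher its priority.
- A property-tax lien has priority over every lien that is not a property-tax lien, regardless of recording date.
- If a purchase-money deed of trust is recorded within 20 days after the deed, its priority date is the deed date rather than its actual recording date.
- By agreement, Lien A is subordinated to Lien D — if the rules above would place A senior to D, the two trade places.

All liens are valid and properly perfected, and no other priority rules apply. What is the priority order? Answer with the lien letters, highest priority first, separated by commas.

Effective dates: C's effective date is the deed date, 9/19/2015.
E, as a property-tax lien, has superpriority and ranks first.
Remaining liens by effective date: D (3/9/2014), B (12/3/2014), A (7/11/2015), C (9/19/2015).
A is already junior to D, so the subordination agreement changes nothing.

E, D, B, A, C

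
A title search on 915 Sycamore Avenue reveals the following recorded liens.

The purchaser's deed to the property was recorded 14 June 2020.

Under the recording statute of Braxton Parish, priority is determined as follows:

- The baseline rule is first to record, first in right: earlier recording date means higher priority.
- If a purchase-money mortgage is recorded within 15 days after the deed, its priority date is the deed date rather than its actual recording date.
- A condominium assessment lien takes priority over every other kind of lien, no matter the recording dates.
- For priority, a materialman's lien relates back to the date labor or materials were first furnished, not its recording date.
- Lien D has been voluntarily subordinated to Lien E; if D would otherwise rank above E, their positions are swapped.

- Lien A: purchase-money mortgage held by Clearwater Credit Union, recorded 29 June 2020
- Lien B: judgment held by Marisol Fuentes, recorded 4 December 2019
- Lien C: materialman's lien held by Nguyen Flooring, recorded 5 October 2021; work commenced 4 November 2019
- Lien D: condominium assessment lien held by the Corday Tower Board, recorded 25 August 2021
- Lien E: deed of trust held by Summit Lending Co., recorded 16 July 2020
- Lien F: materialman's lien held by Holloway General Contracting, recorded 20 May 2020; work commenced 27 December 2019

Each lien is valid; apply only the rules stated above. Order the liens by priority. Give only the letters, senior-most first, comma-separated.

Effective dates: A was recorded within the 15-day window, so its effective date is the deed date 14 June 2020; C's effective date is 4 November 2019, when work began; F's effective date is 27 December 2019, when work began.
As a condominium assessment lien, D is senior to every other lien.
Ordering the rest by effective date: C (4 November 2019), B (4 December 2019), F (27 December 2019), A (14 June 2020), E (16 July 2020).
Because D would otherwise rank above E, the subordination swaps them.

E, C, B, F, A, D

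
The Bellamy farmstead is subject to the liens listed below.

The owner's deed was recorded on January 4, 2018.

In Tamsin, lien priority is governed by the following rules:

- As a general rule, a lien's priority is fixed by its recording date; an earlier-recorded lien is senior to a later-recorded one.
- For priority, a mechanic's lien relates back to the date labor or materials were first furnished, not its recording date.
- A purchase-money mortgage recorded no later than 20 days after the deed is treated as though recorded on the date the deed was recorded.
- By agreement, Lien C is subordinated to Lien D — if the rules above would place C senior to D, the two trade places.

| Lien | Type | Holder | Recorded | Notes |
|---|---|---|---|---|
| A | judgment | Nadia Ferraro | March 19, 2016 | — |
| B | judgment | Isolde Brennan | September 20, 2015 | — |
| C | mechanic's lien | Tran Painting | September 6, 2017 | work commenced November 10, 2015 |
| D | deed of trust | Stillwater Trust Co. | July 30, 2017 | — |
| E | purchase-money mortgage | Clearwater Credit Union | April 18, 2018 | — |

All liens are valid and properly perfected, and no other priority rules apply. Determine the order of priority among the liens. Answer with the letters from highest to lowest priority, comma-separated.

B, D, A, C, E

Adjusting effective dates: C relates back to November 10, 2015 (work commenced); E missed the 20-day window (104 days after the deed), so its recording date stands.
Ordering by effective date: B (September 20, 2015), C (November 10, 2015), A (March 19, 2016), D (July 30, 2017), E (April 18, 2018).
The subordination applies — C was senior to D — so C and D swap.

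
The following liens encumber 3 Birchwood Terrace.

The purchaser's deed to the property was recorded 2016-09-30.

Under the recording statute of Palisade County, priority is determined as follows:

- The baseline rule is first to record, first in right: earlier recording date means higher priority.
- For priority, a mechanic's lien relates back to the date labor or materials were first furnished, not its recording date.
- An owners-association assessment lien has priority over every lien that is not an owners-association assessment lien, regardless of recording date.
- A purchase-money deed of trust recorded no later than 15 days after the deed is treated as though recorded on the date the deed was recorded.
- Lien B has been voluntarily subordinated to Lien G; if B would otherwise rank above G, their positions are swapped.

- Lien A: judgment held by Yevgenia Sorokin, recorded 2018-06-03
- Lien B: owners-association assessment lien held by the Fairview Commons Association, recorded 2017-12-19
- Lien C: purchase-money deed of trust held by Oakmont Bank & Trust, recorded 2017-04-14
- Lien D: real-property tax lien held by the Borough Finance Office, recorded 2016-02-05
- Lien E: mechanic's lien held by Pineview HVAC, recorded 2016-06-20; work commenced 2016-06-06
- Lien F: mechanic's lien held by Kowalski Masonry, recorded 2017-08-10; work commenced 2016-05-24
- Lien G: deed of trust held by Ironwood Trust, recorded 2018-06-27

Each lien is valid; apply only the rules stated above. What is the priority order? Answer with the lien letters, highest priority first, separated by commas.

First, effective dates: C was recorded 196 days after the deed, outside the 15-day window, so it keeps its recording date; E's effective date is 2016-06-06, when work began; F's effective date is 2016-05-24, when work began.
B is an owners-association assessment lien, so it outranks all other liens regardless of date.
Remaining liens by effective date: D (2016-02-05), F (2016-05-24), E (2016-06-06), C (2017-04-14), A (2018-06-03), G (2018-06-27).
The subordination applies — B was senior to G — so B and G swap.

G, D, F, E, C, A, B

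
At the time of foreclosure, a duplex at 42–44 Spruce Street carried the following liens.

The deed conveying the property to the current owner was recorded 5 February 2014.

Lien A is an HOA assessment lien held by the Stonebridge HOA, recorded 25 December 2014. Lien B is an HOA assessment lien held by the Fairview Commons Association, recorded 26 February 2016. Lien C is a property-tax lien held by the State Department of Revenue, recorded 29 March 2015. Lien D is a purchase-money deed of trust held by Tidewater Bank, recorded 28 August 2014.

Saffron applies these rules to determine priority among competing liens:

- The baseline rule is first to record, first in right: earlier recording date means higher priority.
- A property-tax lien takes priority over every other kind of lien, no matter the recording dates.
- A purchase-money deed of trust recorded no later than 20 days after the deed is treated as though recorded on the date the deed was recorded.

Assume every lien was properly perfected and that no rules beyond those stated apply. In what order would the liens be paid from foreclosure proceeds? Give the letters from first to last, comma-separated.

C, D, A, B

Effective dates: D was recorded 204 days after the deed, outside the 20-day window, so it keeps its recording date.
As a property-tax lien, C is senior to every other lien.
Remaining liens by effective date: D (28 August 2014), A (25 December 2014), B (26 February 2016).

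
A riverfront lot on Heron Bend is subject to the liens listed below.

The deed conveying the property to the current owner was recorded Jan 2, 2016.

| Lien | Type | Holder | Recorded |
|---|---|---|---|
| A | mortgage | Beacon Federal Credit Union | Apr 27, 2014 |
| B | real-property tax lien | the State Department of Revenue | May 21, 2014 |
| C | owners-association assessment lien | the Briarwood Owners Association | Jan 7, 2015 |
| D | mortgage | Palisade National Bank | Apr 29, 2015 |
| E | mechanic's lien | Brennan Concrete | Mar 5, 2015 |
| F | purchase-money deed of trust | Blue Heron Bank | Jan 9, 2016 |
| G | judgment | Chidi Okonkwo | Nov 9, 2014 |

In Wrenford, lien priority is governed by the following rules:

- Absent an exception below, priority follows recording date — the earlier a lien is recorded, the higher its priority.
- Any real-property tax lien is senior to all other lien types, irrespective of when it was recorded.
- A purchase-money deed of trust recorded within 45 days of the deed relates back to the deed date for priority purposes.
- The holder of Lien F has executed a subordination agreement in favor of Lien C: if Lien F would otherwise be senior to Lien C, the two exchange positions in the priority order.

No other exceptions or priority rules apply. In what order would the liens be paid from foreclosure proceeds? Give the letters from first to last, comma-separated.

B, A, G, C, E, D, F

Effective dates after the stated exceptions: F's effective date is the deed date, Jan 2, 2016.
As a real-property tax lien, B is senior to every other lien.
Among the remaining liens, by effective date: A (Apr 27, 2014), G (Nov 9, 2014), C (Jan 7, 2015), E (Mar 5, 2015), D (Apr 29, 2015), F (Jan 2, 2016).
F is already junior to C, so the subordination agreement changes nothing.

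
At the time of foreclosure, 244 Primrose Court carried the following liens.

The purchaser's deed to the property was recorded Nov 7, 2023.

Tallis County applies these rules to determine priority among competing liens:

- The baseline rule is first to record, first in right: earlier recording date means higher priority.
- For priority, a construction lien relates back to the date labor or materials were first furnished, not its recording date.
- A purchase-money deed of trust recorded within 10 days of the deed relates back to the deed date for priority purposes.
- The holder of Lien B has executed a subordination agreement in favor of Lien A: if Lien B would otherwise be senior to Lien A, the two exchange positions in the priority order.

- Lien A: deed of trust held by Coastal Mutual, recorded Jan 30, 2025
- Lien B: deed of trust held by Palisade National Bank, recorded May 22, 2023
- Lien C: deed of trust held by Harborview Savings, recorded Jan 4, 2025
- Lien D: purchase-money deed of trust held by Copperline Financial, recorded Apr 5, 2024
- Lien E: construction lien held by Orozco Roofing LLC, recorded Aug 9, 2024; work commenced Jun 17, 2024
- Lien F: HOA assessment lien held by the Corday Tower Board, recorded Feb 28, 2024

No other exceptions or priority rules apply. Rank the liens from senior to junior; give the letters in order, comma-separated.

A, F, D, E, C, B

Effective dates: D missed the 10-day window (150 days after the deed), so its recording date stands; E's effective date is Jun 17, 2024, when work began.
By effective date, earliest first: B (May 22, 2023), F (Feb 28, 2024), D (Apr 5, 2024), E (Jun 17, 2024), C (Jan 4, 2025), A (Jan 30, 2025).
B would otherwise be senior to A, so under the subordination agreement B and A exchange positions.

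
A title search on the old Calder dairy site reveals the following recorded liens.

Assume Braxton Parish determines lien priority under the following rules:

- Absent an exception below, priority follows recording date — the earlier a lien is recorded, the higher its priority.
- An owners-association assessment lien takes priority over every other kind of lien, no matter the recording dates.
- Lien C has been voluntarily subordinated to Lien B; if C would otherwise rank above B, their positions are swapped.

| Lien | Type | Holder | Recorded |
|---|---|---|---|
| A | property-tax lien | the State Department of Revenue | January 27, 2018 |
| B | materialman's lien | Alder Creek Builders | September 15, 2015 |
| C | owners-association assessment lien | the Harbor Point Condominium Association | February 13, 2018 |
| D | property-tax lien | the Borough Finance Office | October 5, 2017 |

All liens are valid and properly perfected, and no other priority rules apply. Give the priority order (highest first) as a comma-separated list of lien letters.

C is an owners-association assessment lien and takes priority over every other lien.
Remaining liens by effective date: B (September 15, 2015), D (October 5, 2017), A (January 27, 2018).
C is senior to B before the subordination, so the two trade places.

B, C, D, A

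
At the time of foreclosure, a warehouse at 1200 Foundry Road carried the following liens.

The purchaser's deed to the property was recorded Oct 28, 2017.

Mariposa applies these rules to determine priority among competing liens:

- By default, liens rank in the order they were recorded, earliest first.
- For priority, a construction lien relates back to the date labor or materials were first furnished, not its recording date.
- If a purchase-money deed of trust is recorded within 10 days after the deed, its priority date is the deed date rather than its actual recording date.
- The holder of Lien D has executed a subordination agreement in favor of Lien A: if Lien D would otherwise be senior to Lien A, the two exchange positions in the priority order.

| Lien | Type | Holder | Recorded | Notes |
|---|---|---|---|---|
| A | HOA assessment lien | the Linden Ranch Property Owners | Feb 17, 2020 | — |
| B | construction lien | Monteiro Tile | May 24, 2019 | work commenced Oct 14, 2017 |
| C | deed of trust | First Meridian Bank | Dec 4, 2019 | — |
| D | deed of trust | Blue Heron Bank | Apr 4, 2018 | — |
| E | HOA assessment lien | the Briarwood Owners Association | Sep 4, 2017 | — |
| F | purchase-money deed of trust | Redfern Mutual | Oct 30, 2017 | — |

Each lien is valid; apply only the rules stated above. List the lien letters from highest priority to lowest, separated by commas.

First, effective dates: B's effective date is Oct 14, 2017, when work began; F relates back to the deed date Oct 28, 2017.
By effective date: E (Sep 4, 2017), B (Oct 14, 2017), F (Oct 28, 2017), D (Apr 4, 2018), C (Dec 4, 2019), A (Feb 17, 2020).
The subordination applies — D was senior to A — so D and A swap.

E, B, F, A, C, D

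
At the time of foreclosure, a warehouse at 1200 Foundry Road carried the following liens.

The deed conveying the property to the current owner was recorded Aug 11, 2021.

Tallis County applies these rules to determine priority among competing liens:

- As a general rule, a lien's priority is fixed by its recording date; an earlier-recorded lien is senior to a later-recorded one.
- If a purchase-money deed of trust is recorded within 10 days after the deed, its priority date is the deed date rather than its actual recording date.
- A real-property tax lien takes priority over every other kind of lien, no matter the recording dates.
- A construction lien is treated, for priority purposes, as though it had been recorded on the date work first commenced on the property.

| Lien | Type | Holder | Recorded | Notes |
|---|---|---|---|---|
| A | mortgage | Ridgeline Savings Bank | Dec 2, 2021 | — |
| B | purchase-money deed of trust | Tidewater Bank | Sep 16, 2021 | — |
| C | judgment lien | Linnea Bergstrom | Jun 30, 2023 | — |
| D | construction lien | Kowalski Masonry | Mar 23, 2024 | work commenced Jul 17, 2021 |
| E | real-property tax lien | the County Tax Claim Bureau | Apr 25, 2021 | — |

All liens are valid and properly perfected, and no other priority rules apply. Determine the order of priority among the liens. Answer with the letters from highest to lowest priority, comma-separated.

E, D, B, A, C

First, effective dates: B missed the 10-day window (36 days after the deed), so its recording date stands; D relates back to Jul 17, 2021 (work commenced).
E is a real-property tax lien, so it outranks all other liens regardless of date.
Remaining liens by effective date: D (Jul 17, 2021), B (Sep 16, 2021), A (Dec 2, 2021), C (Jun 30, 2023).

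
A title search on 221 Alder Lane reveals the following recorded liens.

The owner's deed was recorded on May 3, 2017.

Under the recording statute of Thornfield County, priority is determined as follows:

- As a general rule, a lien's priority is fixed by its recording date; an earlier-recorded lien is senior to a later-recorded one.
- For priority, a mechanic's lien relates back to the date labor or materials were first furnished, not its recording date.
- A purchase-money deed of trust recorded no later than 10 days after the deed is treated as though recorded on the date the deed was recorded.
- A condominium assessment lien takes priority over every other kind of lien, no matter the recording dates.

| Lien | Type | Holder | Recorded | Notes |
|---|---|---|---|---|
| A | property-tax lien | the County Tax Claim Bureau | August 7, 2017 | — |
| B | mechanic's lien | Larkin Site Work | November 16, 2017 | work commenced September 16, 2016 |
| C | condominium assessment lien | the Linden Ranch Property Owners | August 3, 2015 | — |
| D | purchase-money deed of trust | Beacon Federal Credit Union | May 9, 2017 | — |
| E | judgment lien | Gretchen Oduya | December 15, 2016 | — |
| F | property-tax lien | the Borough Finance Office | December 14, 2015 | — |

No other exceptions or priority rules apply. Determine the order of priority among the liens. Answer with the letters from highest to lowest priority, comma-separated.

C, F, B, E, D, A

Effective dates: B relates back to September 16, 2016 (work commenced); D relates back to the deed date May 3, 2017.
C is a condominium assessment lien, so it outranks all other liens regardless of date.
Ordering the rest by effective date: F (December 14, 2015), B (September 16, 2016), E (December 15, 2016), D (May 3, 2017), A (August 7, 2017).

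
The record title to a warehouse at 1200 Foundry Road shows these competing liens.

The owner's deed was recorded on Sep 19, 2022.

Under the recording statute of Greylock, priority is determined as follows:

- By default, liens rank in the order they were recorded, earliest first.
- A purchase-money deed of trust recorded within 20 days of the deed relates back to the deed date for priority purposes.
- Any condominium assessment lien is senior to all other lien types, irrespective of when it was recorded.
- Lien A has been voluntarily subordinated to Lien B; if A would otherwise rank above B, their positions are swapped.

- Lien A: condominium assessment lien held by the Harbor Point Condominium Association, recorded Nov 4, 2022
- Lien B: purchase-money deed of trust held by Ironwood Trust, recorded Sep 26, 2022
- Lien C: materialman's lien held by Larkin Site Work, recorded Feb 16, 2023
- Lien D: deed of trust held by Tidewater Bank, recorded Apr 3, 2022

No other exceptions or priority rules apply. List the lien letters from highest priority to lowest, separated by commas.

B, D, A, C

First, effective dates: B was recorded within the 20-day window, so its effective date is the deed date Sep 19, 2022.
A is a condominium assessment lien, so it outranks all other liens regardless of date.
The other liens, earliest effective date first: D (Apr 3, 2022), B (Sep 19, 2022), C (Feb 16, 2023).
A would otherwise be senior to B, so under the subordination agreement A and B exchange positions.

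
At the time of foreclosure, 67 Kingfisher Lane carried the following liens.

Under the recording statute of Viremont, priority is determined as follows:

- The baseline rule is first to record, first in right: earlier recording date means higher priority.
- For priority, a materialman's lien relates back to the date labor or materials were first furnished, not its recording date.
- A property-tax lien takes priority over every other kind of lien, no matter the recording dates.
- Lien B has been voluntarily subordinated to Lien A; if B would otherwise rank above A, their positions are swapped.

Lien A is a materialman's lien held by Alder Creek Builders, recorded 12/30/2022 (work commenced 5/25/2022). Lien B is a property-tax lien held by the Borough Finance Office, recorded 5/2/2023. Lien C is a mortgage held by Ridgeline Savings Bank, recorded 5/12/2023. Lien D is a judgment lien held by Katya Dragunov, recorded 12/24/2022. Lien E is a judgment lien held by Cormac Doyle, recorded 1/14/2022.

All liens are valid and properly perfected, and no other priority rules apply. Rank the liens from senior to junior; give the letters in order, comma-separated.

Effective dates after the stated exceptions: A is treated as recorded 5/25/2022, the work-commencement date.
B, as a property-tax lien, has superpriority and ranks first.
Ordering the rest by effective date: E (1/14/2022), A (5/25/2022), D (12/24/2022), C (5/12/2023).
Because B would otherwise rank above A, the subordination swaps them.

A, E, B, D, C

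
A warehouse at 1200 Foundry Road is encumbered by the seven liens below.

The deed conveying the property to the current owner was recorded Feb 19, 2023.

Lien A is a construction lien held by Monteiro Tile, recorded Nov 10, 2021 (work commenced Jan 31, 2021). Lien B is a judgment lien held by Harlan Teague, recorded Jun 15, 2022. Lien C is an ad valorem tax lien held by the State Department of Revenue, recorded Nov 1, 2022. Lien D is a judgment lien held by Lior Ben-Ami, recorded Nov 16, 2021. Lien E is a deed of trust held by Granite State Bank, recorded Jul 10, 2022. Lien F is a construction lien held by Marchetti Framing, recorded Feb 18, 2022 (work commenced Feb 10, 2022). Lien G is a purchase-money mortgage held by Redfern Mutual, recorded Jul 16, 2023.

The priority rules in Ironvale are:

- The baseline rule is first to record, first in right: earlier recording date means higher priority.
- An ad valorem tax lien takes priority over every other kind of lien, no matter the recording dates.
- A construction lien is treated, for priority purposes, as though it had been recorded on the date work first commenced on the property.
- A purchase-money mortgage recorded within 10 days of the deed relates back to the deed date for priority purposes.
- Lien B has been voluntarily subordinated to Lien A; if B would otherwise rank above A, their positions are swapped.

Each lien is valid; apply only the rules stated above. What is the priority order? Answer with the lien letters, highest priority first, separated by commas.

C, A, D, F, B, E, G

Adjusting effective dates: A relates back to Jan 31, 2021 (work commenced); F's effective date is Feb 10, 2022, when work began; G missed the 10-day window (147 days after the deed), so its recording date stands.
As an ad valorem tax lien, C is senior to every other lien.
Ordering the rest by effective date: A (Jan 31, 2021), D (Nov 16, 2021), F (Feb 10, 2022), B (Jun 15, 2022), E (Jul 10, 2022), G (Jul 16, 2023).
B already ranks below A; the subordination has no effect.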